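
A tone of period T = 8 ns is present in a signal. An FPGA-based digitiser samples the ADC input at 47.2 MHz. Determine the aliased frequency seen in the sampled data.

T = 8 ns → f = 1/T = 125 MHz.
125 MHz mod fs = 30.6 MHz.
30.6 MHz > fs/2 = 23.6 MHz, folds to fs − 30.6 MHz = 16.6 MHz.

16.6 MHz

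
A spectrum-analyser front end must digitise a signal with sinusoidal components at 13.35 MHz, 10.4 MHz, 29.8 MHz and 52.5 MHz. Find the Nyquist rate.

Highest-frequency component: 52.5 MHz.
Nyquist rate = 2 × 52.5 MHz = 105 MHz.

105 MHz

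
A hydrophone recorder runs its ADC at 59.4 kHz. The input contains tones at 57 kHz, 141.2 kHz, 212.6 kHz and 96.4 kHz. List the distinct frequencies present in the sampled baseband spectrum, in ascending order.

2.4 kHz, 22.4 kHz, 25 kHz

fs/2 = 29.7 kHz.
57 kHz > fs/2 = 29.7 kHz, folds to fs − 57 kHz = 2.4 kHz.
141.2 kHz mod fs = 22.4 kHz.
22.4 kHz ≤ fs/2 = 29.7 kHz, appears at 22.4 kHz.
212.6 kHz mod fs = 34.4 kHz.
34.4 kHz > fs/2 = 29.7 kHz, folds to fs − 34.4 kHz = 25 kHz.
96.4 kHz mod fs = 37 kHz.
37 kHz > fs/2 = 29.7 kHz, folds to fs − 37 kHz = 22.4 kHz.
Distinct values: {2.4 kHz, 22.4 kHz, 25 kHz}.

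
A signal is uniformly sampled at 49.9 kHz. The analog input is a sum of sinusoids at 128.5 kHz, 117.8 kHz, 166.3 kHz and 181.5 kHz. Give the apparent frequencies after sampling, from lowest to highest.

16.6 kHz, 18 kHz, 18.1 kHz, 21.2 kHz

fs/2 = 24.95 kHz.
128.5 kHz mod fs = 28.7 kHz.
28.7 kHz > fs/2 = 24.95 kHz, folds to fs − 28.7 kHz = 21.2 kHz.
117.8 kHz mod fs = 18 kHz.
18 kHz ≤ fs/2 = 24.95 kHz, appears at 18 kHz.
166.3 kHz mod fs = 16.6 kHz.
16.6 kHz ≤ fs/2 = 24.95 kHz, appears at 16.6 kHz.
181.5 kHz mod fs = 31.8 kHz.
31.8 kHz > fs/2 = 24.95 kHz, folds to fs − 31.8 kHz = 18.1 kHz.
Distinct values: {16.6 kHz, 18 kHz, 18.1 kHz, 21.2 kHz}.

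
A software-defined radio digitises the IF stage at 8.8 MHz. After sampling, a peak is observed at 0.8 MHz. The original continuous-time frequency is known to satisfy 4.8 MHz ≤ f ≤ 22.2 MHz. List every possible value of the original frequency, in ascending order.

8 MHz, 9.6 MHz, 16.8 MHz, 18.4 MHz

Frequencies that alias to 0.8 MHz are k·fs ± 0.8 MHz for integer k ≥ 0.
k=0: 0.8 MHz.
k=1: 8 MHz, 9.6 MHz.
k=2: 16.8 MHz, 18.4 MHz.
k=3: 25.6 MHz, 27.2 MHz.
Within [4.8 MHz, 22.2 MHz]: 8 MHz, 9.6 MHz, 16.8 MHz, 18.4 MHz.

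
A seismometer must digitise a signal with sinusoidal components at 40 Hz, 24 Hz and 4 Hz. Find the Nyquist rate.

Highest-frequency component: 40 Hz.
Nyquist rate = 2 × 40 Hz = 80 Hz.

80 Hz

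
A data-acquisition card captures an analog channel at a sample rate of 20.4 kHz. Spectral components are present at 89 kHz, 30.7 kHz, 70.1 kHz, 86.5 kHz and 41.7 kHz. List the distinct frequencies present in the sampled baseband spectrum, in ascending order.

0.9 kHz, 4.9 kHz, 7.4 kHz, 8.9 kHz, 10.1 kHz

fs/2 = 10.2 kHz.
89 kHz mod fs = 7.4 kHz.
7.4 kHz ≤ fs/2 = 10.2 kHz, appears at 7.4 kHz.
30.7 kHz mod fs = 10.3 kHz.
10.3 kHz > fs/2 = 10.2 kHz, folds to fs − 10.3 kHz = 10.1 kHz.
70.1 kHz mod fs = 8.9 kHz.
8.9 kHz ≤ fs/2 = 10.2 kHz, appears at 8.9 kHz.
86.5 kHz mod fs = 4.9 kHz.
4.9 kHz ≤ fs/2 = 10.2 kHz, appears at 4.9 kHz.
41.7 kHz mod fs = 0.9 kHz.
0.9 kHz ≤ fs/2 = 10.2 kHz, appears at 0.9 kHz.
Distinct values: {0.9 kHz, 4.9 kHz, 7.4 kHz, 8.9 kHz, 10.1 kHz}.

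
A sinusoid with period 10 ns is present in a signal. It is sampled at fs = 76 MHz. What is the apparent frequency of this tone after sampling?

24 MHz

T = 10 ns → f = 1/T = 100 MHz.
100 MHz mod fs = 24 MHz.
24 MHz ≤ fs/2 = 38 MHz, appears at 24 MHz.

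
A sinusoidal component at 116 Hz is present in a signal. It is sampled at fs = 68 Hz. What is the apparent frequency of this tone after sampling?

20 Hz

116 Hz mod fs = 48 Hz.
48 Hz > fs/2 = 34 Hz, folds to fs − 48 Hz = 20 Hz.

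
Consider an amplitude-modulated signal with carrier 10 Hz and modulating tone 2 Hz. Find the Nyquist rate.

24 Hz

AM sidebands sit at fc ± fm = 8 Hz and 12 Hz.
Highest-frequency component: 12 Hz.
Nyquist rate = 2 × 12 Hz = 24 Hz.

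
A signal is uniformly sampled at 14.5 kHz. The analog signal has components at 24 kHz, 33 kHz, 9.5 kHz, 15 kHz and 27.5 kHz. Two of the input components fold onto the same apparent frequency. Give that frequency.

fs/2 = 7.25 kHz.
24 kHz mod fs = 9.5 kHz.
9.5 kHz > fs/2 = 7.25 kHz, folds to fs − 9.5 kHz = 5 kHz.
33 kHz mod fs = 4 kHz.
4 kHz ≤ fs/2 = 7.25 kHz, appears at 4 kHz.
9.5 kHz > fs/2 = 7.25 kHz, folds to fs − 9.5 kHz = 5 kHz.
15 kHz mod fs = 0.5 kHz.
0.5 kHz ≤ fs/2 = 7.25 kHz, appears at 0.5 kHz.
27.5 kHz mod fs = 13 kHz.
13 kHz > fs/2 = 7.25 kHz, folds to fs − 13 kHz = 1.5 kHz.
9.5 kHz and 24 kHz both map to 5 kHz.

5 kHz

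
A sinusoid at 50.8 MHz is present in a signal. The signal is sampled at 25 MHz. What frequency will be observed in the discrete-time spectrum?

0.8 MHz

50.8 MHz mod fs = 0.8 MHz.
0.8 MHz ≤ fs/2 = 12.5 MHz, appears at 0.8 MHz.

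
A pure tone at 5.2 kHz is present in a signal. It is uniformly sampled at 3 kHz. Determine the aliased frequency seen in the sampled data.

5.2 kHz mod fs = 2.2 kHz.
2.2 kHz > fs/2 = 1.5 kHz, folds to fs − 2.2 kHz = 0.8 kHz.

0.8 kHz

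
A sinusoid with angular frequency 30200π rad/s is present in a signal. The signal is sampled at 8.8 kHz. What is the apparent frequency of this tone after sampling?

ω = 30200π rad/s → f = ω/(2π) = 15100 Hz = 15.1 kHz.
15.1 kHz mod fs = 6.3 kHz.
6.3 kHz > fs/2 = 4.4 kHz, folds to fs − 6.3 kHz = 2.5 kHz.

2.5 kHz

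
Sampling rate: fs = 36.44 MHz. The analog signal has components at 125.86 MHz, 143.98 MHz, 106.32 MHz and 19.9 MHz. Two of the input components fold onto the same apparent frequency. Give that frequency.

16.54 MHz

fs/2 = 18.22 MHz.
125.86 MHz mod fs = 16.54 MHz.
16.54 MHz ≤ fs/2 = 18.22 MHz, appears at 16.54 MHz.
143.98 MHz mod fs = 34.66 MHz.
34.66 MHz > fs/2 = 18.22 MHz, folds to fs − 34.66 MHz = 1.78 MHz.
106.32 MHz mod fs = 33.44 MHz.
33.44 MHz > fs/2 = 18.22 MHz, folds to fs − 33.44 MHz = 3 MHz.
19.9 MHz > fs/2 = 18.22 MHz, folds to fs − 19.9 MHz = 16.54 MHz.
19.9 MHz and 125.86 MHz both map to 16.54 MHz.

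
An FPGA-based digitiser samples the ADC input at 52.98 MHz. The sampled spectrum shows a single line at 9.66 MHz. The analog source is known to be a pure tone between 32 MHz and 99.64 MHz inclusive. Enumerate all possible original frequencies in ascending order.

43.32 MHz, 62.64 MHz, 96.3 MHz

Frequencies that alias to 9.66 MHz are k·fs ± 9.66 MHz for integer k ≥ 0.
k=0: 9.66 MHz.
k=1: 43.32 MHz, 62.64 MHz.
k=2: 96.3 MHz, 115.62 MHz.
k=3: 149.28 MHz, 168.6 MHz.
Within [32 MHz, 99.64 MHz]: 43.32 MHz, 62.64 MHz, 96.3 MHz.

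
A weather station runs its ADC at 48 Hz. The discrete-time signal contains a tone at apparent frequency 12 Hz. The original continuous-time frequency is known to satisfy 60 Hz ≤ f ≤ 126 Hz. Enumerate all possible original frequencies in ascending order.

Frequencies that alias to 12 Hz are k·fs ± 12 Hz for integer k ≥ 0.
k=0: 12 Hz.
k=1: 36 Hz, 60 Hz.
k=2: 84 Hz, 108 Hz.
k=3: 132 Hz, 156 Hz.
Within [60 Hz, 126 Hz]: 60 Hz, 84 Hz, 108 Hz.

60 Hz, 84 Hz, 108 Hz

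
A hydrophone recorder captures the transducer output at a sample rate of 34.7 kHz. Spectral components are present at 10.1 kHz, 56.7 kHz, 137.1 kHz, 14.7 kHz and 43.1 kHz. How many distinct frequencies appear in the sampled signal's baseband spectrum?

5

fs/2 = 17.35 kHz.
10.1 kHz ≤ fs/2 = 17.35 kHz, passes unchanged.
56.7 kHz mod fs = 22 kHz.
22 kHz > fs/2 = 17.35 kHz, folds to fs − 22 kHz = 12.7 kHz.
137.1 kHz mod fs = 33 kHz.
33 kHz > fs/2 = 17.35 kHz, folds to fs − 33 kHz = 1.7 kHz.
14.7 kHz ≤ fs/2 = 17.35 kHz, passes unchanged.
43.1 kHz mod fs = 8.4 kHz.
8.4 kHz ≤ fs/2 = 17.35 kHz, appears at 8.4 kHz.
Distinct values: {1.7 kHz, 8.4 kHz, 10.1 kHz, 12.7 kHz, 14.7 kHz} → 5.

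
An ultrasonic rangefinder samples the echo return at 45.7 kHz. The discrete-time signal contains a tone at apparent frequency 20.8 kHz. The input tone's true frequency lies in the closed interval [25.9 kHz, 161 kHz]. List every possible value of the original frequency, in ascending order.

66.5 kHz, 70.6 kHz, 112.2 kHz, 116.3 kHz, 157.9 kHz

Frequencies that alias to 20.8 kHz are k·fs ± 20.8 kHz for integer k ≥ 0.
k=0: 20.8 kHz.
k=1: 24.9 kHz, 66.5 kHz.
k=2: 70.6 kHz, 112.2 kHz.
k=3: 116.3 kHz, 157.9 kHz.
k=4: 162 kHz, 203.6 kHz.
Within [25.9 kHz, 161 kHz]: 66.5 kHz, 70.6 kHz, 112.2 kHz, 116.3 kHz, 157.9 kHz.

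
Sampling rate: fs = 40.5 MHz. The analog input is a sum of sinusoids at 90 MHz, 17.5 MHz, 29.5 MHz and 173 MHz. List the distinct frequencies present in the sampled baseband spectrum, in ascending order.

fs/2 = 20.25 MHz.
90 MHz mod fs = 9 MHz.
9 MHz ≤ fs/2 = 20.25 MHz, appears at 9 MHz.
17.5 MHz ≤ fs/2 = 20.25 MHz, passes unchanged.
29.5 MHz > fs/2 = 20.25 MHz, folds to fs − 29.5 MHz = 11 MHz.
173 MHz mod fs = 11 MHz.
11 MHz ≤ fs/2 = 20.25 MHz, appears at 11 MHz.
Distinct values: {9 MHz, 11 MHz, 17.5 MHz}.

9 MHz, 11 MHz, 17.5 MHz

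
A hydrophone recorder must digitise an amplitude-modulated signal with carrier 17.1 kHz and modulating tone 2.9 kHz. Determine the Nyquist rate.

40 kHz

AM sidebands sit at fc ± fm = 14.2 kHz and 20 kHz.
Highest-frequency component: 20 kHz.
Nyquist rate = 2 × 20 kHz = 40 kHz.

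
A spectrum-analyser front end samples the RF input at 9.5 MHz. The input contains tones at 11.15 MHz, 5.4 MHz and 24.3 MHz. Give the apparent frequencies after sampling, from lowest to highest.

1.65 MHz, 4.1 MHz, 4.2 MHz

fs/2 = 4.75 MHz.
11.15 MHz mod fs = 1.65 MHz.
1.65 MHz ≤ fs/2 = 4.75 MHz, appears at 1.65 MHz.
5.4 MHz > fs/2 = 4.75 MHz, folds to fs − 5.4 MHz = 4.1 MHz.
24.3 MHz mod fs = 5.3 MHz.
5.3 MHz > fs/2 = 4.75 MHz, folds to fs − 5.3 MHz = 4.2 MHz.
Distinct values: {1.65 MHz, 4.1 MHz, 4.2 MHz}.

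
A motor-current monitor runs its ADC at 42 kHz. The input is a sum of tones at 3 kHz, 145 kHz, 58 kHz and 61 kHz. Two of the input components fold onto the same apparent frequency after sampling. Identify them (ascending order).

fs/2 = 21 kHz.
3 kHz ≤ fs/2 = 21 kHz, passes unchanged.
145 kHz mod fs = 19 kHz.
19 kHz ≤ fs/2 = 21 kHz, appears at 19 kHz.
58 kHz mod fs = 16 kHz.
16 kHz ≤ fs/2 = 21 kHz, appears at 16 kHz.
61 kHz mod fs = 19 kHz.
19 kHz ≤ fs/2 = 21 kHz, appears at 19 kHz.
61 kHz and 145 kHz both map to 19 kHz.

61 kHz, 145 kHz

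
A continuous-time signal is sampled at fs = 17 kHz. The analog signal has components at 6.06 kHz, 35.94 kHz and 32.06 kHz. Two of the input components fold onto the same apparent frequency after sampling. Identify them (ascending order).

32.06 kHz, 35.94 kHz

fs/2 = 8.5 kHz.
6.06 kHz ≤ fs/2 = 8.5 kHz, passes unchanged.
35.94 kHz mod fs = 1.94 kHz.
1.94 kHz ≤ fs/2 = 8.5 kHz, appears at 1.94 kHz.
32.06 kHz mod fs = 15.06 kHz.
15.06 kHz > fs/2 = 8.5 kHz, folds to fs − 15.06 kHz = 1.94 kHz.
32.06 kHz and 35.94 kHz both map to 1.94 kHz.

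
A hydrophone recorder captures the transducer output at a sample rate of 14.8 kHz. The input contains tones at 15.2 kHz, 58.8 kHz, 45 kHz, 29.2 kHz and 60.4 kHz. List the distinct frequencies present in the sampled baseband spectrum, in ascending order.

0.4 kHz, 0.6 kHz, 1.2 kHz

fs/2 = 7.4 kHz.
15.2 kHz mod fs = 0.4 kHz.
0.4 kHz ≤ fs/2 = 7.4 kHz, appears at 0.4 kHz.
58.8 kHz mod fs = 14.4 kHz.
14.4 kHz > fs/2 = 7.4 kHz, folds to fs − 14.4 kHz = 0.4 kHz.
45 kHz mod fs = 0.6 kHz.
0.6 kHz ≤ fs/2 = 7.4 kHz, appears at 0.6 kHz.
29.2 kHz mod fs = 14.4 kHz.
14.4 kHz > fs/2 = 7.4 kHz, folds to fs − 14.4 kHz = 0.4 kHz.
60.4 kHz mod fs = 1.2 kHz.
1.2 kHz ≤ fs/2 = 7.4 kHz, appears at 1.2 kHz.
Distinct values: {0.4 kHz, 0.6 kHz, 1.2 kHz}.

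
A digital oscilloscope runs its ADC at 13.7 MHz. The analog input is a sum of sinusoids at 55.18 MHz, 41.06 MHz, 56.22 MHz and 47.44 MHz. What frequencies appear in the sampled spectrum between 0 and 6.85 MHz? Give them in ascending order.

0.04 MHz, 0.38 MHz, 1.42 MHz, 6.34 MHz

fs/2 = 6.85 MHz.
55.18 MHz mod fs = 0.38 MHz.
0.38 MHz ≤ fs/2 = 6.85 MHz, appears at 0.38 MHz.
41.06 MHz mod fs = 13.66 MHz.
13.66 MHz > fs/2 = 6.85 MHz, folds to fs − 13.66 MHz = 0.04 MHz.
56.22 MHz mod fs = 1.42 MHz.
1.42 MHz ≤ fs/2 = 6.85 MHz, appears at 1.42 MHz.
47.44 MHz mod fs = 6.34 MHz.
6.34 MHz ≤ fs/2 = 6.85 MHz, appears at 6.34 MHz.
Distinct values: {0.04 MHz, 0.38 MHz, 1.42 MHz, 6.34 MHz}.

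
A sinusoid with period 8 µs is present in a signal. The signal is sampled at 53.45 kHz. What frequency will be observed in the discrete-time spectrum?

18.1 kHz

T = 8 µs → f = 1/T = 125 kHz.
125 kHz mod fs = 18.1 kHz.
18.1 kHz ≤ fs/2 = 26.725 kHz, appears at 18.1 kHz.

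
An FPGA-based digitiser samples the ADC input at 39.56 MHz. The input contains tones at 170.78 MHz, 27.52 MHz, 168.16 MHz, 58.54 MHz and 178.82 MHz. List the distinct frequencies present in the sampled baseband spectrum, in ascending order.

fs/2 = 19.78 MHz.
170.78 MHz mod fs = 12.54 MHz.
12.54 MHz ≤ fs/2 = 19.78 MHz, appears at 12.54 MHz.
27.52 MHz > fs/2 = 19.78 MHz, folds to fs − 27.52 MHz = 12.04 MHz.
168.16 MHz mod fs = 9.92 MHz.
9.92 MHz ≤ fs/2 = 19.78 MHz, appears at 9.92 MHz.
58.54 MHz mod fs = 18.98 MHz.
18.98 MHz ≤ fs/2 = 19.78 MHz, appears at 18.98 MHz.
178.82 MHz mod fs = 20.58 MHz.
20.58 MHz > fs/2 = 19.78 MHz, folds to fs − 20.58 MHz = 18.98 MHz.
Distinct values: {9.92 MHz, 12.04 MHz, 12.54 MHz, 18.98 MHz}.

9.92 MHz, 12.04 MHz, 12.54 MHz, 18.98 MHz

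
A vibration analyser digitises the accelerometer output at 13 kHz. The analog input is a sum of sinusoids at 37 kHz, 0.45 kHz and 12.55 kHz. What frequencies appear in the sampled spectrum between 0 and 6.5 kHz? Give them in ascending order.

0.45 kHz, 2 kHz

fs/2 = 6.5 kHz.
37 kHz mod fs = 11 kHz.
11 kHz > fs/2 = 6.5 kHz, folds to fs − 11 kHz = 2 kHz.
0.45 kHz ≤ fs/2 = 6.5 kHz, passes unchanged.
12.55 kHz > fs/2 = 6.5 kHz, folds to fs − 12.55 kHz = 0.45 kHz.
Distinct values: {0.45 kHz, 2 kHz}.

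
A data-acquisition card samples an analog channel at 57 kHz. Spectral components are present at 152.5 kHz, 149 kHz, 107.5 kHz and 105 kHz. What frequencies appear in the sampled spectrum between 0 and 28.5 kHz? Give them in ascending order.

fs/2 = 28.5 kHz.
152.5 kHz mod fs = 38.5 kHz.
38.5 kHz > fs/2 = 28.5 kHz, folds to fs − 38.5 kHz = 18.5 kHz.
149 kHz mod fs = 35 kHz.
35 kHz > fs/2 = 28.5 kHz, folds to fs − 35 kHz = 22 kHz.
107.5 kHz mod fs = 50.5 kHz.
50.5 kHz > fs/2 = 28.5 kHz, folds to fs − 50.5 kHz = 6.5 kHz.
105 kHz mod fs = 48 kHz.
48 kHz > fs/2 = 28.5 kHz, folds to fs − 48 kHz = 9 kHz.
Distinct values: {6.5 kHz, 9 kHz, 18.5 kHz, 22 kHz}.

6.5 kHz, 9 kHz, 18.5 kHz, 22 kHz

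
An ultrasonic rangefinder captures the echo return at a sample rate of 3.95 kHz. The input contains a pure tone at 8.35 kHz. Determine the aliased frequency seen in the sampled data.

8.35 kHz mod fs = 0.45 kHz.
0.45 kHz ≤ fs/2 = 1.975 kHz, appears at 0.45 kHz.

0.45 kHz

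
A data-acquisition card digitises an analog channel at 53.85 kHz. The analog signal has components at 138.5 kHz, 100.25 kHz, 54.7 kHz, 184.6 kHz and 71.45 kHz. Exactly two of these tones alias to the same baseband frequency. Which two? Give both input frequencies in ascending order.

138.5 kHz, 184.6 kHz

fs/2 = 26.925 kHz.
138.5 kHz mod fs = 30.8 kHz.
30.8 kHz > fs/2 = 26.925 kHz, folds to fs − 30.8 kHz = 23.05 kHz.
100.25 kHz mod fs = 46.4 kHz.
46.4 kHz > fs/2 = 26.925 kHz, folds to fs − 46.4 kHz = 7.45 kHz.
54.7 kHz mod fs = 0.85 kHz.
0.85 kHz ≤ fs/2 = 26.925 kHz, appears at 0.85 kHz.
184.6 kHz mod fs = 23.05 kHz.
23.05 kHz ≤ fs/2 = 26.925 kHz, appears at 23.05 kHz.
71.45 kHz mod fs = 17.6 kHz.
17.6 kHz ≤ fs/2 = 26.925 kHz, appears at 17.6 kHz.
138.5 kHz and 184.6 kHz both map to 23.05 kHz.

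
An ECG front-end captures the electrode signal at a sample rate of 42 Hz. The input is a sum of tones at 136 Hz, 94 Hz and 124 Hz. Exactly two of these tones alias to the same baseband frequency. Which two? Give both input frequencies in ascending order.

fs/2 = 21 Hz.
136 Hz mod fs = 10 Hz.
10 Hz ≤ fs/2 = 21 Hz, appears at 10 Hz.
94 Hz mod fs = 10 Hz.
10 Hz ≤ fs/2 = 21 Hz, appears at 10 Hz.
124 Hz mod fs = 40 Hz.
40 Hz > fs/2 = 21 Hz, folds to fs − 40 Hz = 2 Hz.
94 Hz and 136 Hz both map to 10 Hz.

94 Hz, 136 Hz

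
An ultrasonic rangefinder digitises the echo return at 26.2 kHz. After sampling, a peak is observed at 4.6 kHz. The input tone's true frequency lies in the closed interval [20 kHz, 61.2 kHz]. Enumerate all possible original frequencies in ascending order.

21.6 kHz, 30.8 kHz, 47.8 kHz, 57 kHz

Frequencies that alias to 4.6 kHz are k·fs ± 4.6 kHz for integer k ≥ 0.
k=0: 4.6 kHz.
k=1: 21.6 kHz, 30.8 kHz.
k=2: 47.8 kHz, 57 kHz.
k=3: 74 kHz, 83.2 kHz.
Within [20 kHz, 61.2 kHz]: 21.6 kHz, 30.8 kHz, 47.8 kHz, 57 kHz.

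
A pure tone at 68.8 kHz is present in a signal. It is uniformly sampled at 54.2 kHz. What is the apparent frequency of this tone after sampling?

68.8 kHz mod fs = 14.6 kHz.
14.6 kHz ≤ fs/2 = 27.1 kHz, appears at 14.6 kHz.

14.6 kHz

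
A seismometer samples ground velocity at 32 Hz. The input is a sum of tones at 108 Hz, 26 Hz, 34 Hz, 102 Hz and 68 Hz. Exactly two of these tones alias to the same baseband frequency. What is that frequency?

6 Hz

fs/2 = 16 Hz.
108 Hz mod fs = 12 Hz.
12 Hz ≤ fs/2 = 16 Hz, appears at 12 Hz.
26 Hz > fs/2 = 16 Hz, folds to fs − 26 Hz = 6 Hz.
34 Hz mod fs = 2 Hz.
2 Hz ≤ fs/2 = 16 Hz, appears at 2 Hz.
102 Hz mod fs = 6 Hz.
6 Hz ≤ fs/2 = 16 Hz, appears at 6 Hz.
68 Hz mod fs = 4 Hz.
4 Hz ≤ fs/2 = 16 Hz, appears at 4 Hz.
26 Hz and 102 Hz both map to 6 Hz.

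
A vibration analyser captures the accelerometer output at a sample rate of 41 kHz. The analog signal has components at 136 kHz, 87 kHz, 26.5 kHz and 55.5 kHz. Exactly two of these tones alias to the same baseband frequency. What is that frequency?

fs/2 = 20.5 kHz.
136 kHz mod fs = 13 kHz.
13 kHz ≤ fs/2 = 20.5 kHz, appears at 13 kHz.
87 kHz mod fs = 5 kHz.
5 kHz ≤ fs/2 = 20.5 kHz, appears at 5 kHz.
26.5 kHz > fs/2 = 20.5 kHz, folds to fs − 26.5 kHz = 14.5 kHz.
55.5 kHz mod fs = 14.5 kHz.
14.5 kHz ≤ fs/2 = 20.5 kHz, appears at 14.5 kHz.
26.5 kHz and 55.5 kHz both map to 14.5 kHz.

14.5 kHz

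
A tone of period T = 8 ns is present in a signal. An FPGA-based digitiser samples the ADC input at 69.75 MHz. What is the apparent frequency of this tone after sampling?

T = 8 ns → f = 1/T = 125 MHz.
125 MHz mod fs = 55.25 MHz.
55.25 MHz > fs/2 = 34.875 MHz, folds to fs − 55.25 MHz = 14.5 MHz.

14.5 MHz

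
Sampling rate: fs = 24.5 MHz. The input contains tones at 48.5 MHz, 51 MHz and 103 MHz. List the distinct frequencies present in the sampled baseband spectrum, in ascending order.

fs/2 = 12.25 MHz.
48.5 MHz mod fs = 24 MHz.
24 MHz > fs/2 = 12.25 MHz, folds to fs − 24 MHz = 0.5 MHz.
51 MHz mod fs = 2 MHz.
2 MHz ≤ fs/2 = 12.25 MHz, appears at 2 MHz.
103 MHz mod fs = 5 MHz.
5 MHz ≤ fs/2 = 12.25 MHz, appears at 5 MHz.
Distinct values: {0.5 MHz, 2 MHz, 5 MHz}.

0.5 MHz, 2 MHz, 5 MHz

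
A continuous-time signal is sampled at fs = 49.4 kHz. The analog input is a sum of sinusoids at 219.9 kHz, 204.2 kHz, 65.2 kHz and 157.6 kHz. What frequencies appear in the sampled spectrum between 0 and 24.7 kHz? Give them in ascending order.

fs/2 = 24.7 kHz.
219.9 kHz mod fs = 22.3 kHz.
22.3 kHz ≤ fs/2 = 24.7 kHz, appears at 22.3 kHz.
204.2 kHz mod fs = 6.6 kHz.
6.6 kHz ≤ fs/2 = 24.7 kHz, appears at 6.6 kHz.
65.2 kHz mod fs = 15.8 kHz.
15.8 kHz ≤ fs/2 = 24.7 kHz, appears at 15.8 kHz.
157.6 kHz mod fs = 9.4 kHz.
9.4 kHz ≤ fs/2 = 24.7 kHz, appears at 9.4 kHz.
Distinct values: {6.6 kHz, 9.4 kHz, 15.8 kHz, 22.3 kHz}.

6.6 kHz, 9.4 kHz, 15.8 kHz, 22.3 kHz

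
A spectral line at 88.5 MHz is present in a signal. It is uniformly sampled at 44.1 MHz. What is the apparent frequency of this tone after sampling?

0.3 MHz

88.5 MHz mod fs = 0.3 MHz.
0.3 MHz ≤ fs/2 = 22.05 MHz, appears at 0.3 MHz.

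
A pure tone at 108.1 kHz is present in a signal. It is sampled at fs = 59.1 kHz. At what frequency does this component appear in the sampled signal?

108.1 kHz mod fs = 49 kHz.
49 kHz > fs/2 = 29.55 kHz, folds to fs − 49 kHz = 10.1 kHz.

10.1 kHz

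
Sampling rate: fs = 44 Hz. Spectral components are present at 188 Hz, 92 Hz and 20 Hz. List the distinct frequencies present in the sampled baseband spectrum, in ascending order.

4 Hz, 12 Hz, 20 Hz

fs/2 = 22 Hz.
188 Hz mod fs = 12 Hz.
12 Hz ≤ fs/2 = 22 Hz, appears at 12 Hz.
92 Hz mod fs = 4 Hz.
4 Hz ≤ fs/2 = 22 Hz, appears at 4 Hz.
20 Hz ≤ fs/2 = 22 Hz, passes unchanged.
Distinct values: {4 Hz, 12 Hz, 20 Hz}.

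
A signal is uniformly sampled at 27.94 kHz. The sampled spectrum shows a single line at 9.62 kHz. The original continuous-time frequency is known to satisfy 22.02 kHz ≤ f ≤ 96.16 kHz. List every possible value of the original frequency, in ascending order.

37.56 kHz, 46.26 kHz, 65.5 kHz, 74.2 kHz, 93.44 kHz

Frequencies that alias to 9.62 kHz are k·fs ± 9.62 kHz for integer k ≥ 0.
k=0: 9.62 kHz.
k=1: 18.32 kHz, 37.56 kHz.
k=2: 46.26 kHz, 65.5 kHz.
k=3: 74.2 kHz, 93.44 kHz.
k=4: 102.14 kHz, 121.38 kHz.
Within [22.02 kHz, 96.16 kHz]: 37.56 kHz, 46.26 kHz, 65.5 kHz, 74.2 kHz, 93.44 kHz.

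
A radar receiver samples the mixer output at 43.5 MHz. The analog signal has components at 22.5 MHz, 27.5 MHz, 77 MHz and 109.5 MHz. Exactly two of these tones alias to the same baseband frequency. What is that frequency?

fs/2 = 21.75 MHz.
22.5 MHz > fs/2 = 21.75 MHz, folds to fs − 22.5 MHz = 21 MHz.
27.5 MHz > fs/2 = 21.75 MHz, folds to fs − 27.5 MHz = 16 MHz.
77 MHz mod fs = 33.5 MHz.
33.5 MHz > fs/2 = 21.75 MHz, folds to fs − 33.5 MHz = 10 MHz.
109.5 MHz mod fs = 22.5 MHz.
22.5 MHz > fs/2 = 21.75 MHz, folds to fs − 22.5 MHz = 21 MHz.
22.5 MHz and 109.5 MHz both map to 21 MHz.

21 MHz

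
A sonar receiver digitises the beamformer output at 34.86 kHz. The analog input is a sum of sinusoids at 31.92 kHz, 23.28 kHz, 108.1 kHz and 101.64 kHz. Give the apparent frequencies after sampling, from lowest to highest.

2.94 kHz, 3.52 kHz, 11.58 kHz

fs/2 = 17.43 kHz.
31.92 kHz > fs/2 = 17.43 kHz, folds to fs − 31.92 kHz = 2.94 kHz.
23.28 kHz > fs/2 = 17.43 kHz, folds to fs − 23.28 kHz = 11.58 kHz.
108.1 kHz mod fs = 3.52 kHz.
3.52 kHz ≤ fs/2 = 17.43 kHz, appears at 3.52 kHz.
101.64 kHz mod fs = 31.92 kHz.
31.92 kHz > fs/2 = 17.43 kHz, folds to fs − 31.92 kHz = 2.94 kHz.
Distinct values: {2.94 kHz, 3.52 kHz, 11.58 kHz}.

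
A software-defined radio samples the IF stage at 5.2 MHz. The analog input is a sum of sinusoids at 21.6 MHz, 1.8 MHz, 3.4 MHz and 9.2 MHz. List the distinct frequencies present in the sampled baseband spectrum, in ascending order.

fs/2 = 2.6 MHz.
21.6 MHz mod fs = 0.8 MHz.
0.8 MHz ≤ fs/2 = 2.6 MHz, appears at 0.8 MHz.
1.8 MHz ≤ fs/2 = 2.6 MHz, passes unchanged.
3.4 MHz > fs/2 = 2.6 MHz, folds to fs − 3.4 MHz = 1.8 MHz.
9.2 MHz mod fs = 4 MHz.
4 MHz > fs/2 = 2.6 MHz, folds to fs − 4 MHz = 1.2 MHz.
Distinct values: {0.8 MHz, 1.2 MHz, 1.8 MHz}.

0.8 MHz, 1.2 MHz, 1.8 MHz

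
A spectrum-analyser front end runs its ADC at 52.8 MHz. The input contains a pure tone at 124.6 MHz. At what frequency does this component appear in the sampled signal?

19 MHz

124.6 MHz mod fs = 19 MHz.
19 MHz ≤ fs/2 = 26.4 MHz, appears at 19 MHz.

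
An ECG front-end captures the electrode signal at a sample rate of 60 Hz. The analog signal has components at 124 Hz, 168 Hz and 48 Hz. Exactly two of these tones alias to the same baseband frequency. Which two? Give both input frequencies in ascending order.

fs/2 = 30 Hz.
124 Hz mod fs = 4 Hz.
4 Hz ≤ fs/2 = 30 Hz, appears at 4 Hz.
168 Hz mod fs = 48 Hz.
48 Hz > fs/2 = 30 Hz, folds to fs − 48 Hz = 12 Hz.
48 Hz > fs/2 = 30 Hz, folds to fs − 48 Hz = 12 Hz.
48 Hz and 168 Hz both map to 12 Hz.

48 Hz, 168 Hz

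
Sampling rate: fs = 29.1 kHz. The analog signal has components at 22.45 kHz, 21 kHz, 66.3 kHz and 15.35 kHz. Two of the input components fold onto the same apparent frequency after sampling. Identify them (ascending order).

21 kHz, 66.3 kHz

fs/2 = 14.55 kHz.
22.45 kHz > fs/2 = 14.55 kHz, folds to fs − 22.45 kHz = 6.65 kHz.
21 kHz > fs/2 = 14.55 kHz, folds to fs − 21 kHz = 8.1 kHz.
66.3 kHz mod fs = 8.1 kHz.
8.1 kHz ≤ fs/2 = 14.55 kHz, appears at 8.1 kHz.
15.35 kHz > fs/2 = 14.55 kHz, folds to fs − 15.35 kHz = 13.75 kHz.
21 kHz and 66.3 kHz both map to 8.1 kHz.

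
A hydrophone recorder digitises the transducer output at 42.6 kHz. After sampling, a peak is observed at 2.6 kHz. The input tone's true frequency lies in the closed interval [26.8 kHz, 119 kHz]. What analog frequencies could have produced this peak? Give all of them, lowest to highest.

Frequencies that alias to 2.6 kHz are k·fs ± 2.6 kHz for integer k ≥ 0.
k=0: 2.6 kHz.
k=1: 40 kHz, 45.2 kHz.
k=2: 82.6 kHz, 87.8 kHz.
k=3: 125.2 kHz, 130.4 kHz.
Within [26.8 kHz, 119 kHz]: 40 kHz, 45.2 kHz, 82.6 kHz, 87.8 kHz.

40 kHz, 45.2 kHz, 82.6 kHz, 87.8 kHz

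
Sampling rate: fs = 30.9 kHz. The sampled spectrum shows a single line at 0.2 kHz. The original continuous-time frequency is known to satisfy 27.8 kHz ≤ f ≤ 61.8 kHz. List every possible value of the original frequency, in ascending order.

Frequencies that alias to 0.2 kHz are k·fs ± 0.2 kHz for integer k ≥ 0.
k=0: 0.2 kHz.
k=1: 30.7 kHz, 31.1 kHz.
k=2: 61.6 kHz, 62 kHz.
k=3: 92.5 kHz, 92.9 kHz.
Within [27.8 kHz, 61.8 kHz]: 30.7 kHz, 31.1 kHz, 61.6 kHz.

30.7 kHz, 31.1 kHz, 61.6 kHz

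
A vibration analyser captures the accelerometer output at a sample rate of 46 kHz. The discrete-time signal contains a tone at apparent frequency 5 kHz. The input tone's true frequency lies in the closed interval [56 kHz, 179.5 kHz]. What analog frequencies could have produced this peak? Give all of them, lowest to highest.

87 kHz, 97 kHz, 133 kHz, 143 kHz, 179 kHz

Frequencies that alias to 5 kHz are k·fs ± 5 kHz for integer k ≥ 0.
k=0: 5 kHz.
k=1: 41 kHz, 51 kHz.
k=2: 87 kHz, 97 kHz.
k=3: 133 kHz, 143 kHz.
k=4: 179 kHz, 189 kHz.
k=5: 225 kHz, 235 kHz.
Within [56 kHz, 179.5 kHz]: 87 kHz, 97 kHz, 133 kHz, 143 kHz, 179 kHz.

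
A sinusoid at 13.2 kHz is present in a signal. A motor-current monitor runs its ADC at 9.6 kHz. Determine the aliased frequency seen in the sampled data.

13.2 kHz mod fs = 3.6 kHz.
3.6 kHz ≤ fs/2 = 4.8 kHz, appears at 3.6 kHz.

3.6 kHz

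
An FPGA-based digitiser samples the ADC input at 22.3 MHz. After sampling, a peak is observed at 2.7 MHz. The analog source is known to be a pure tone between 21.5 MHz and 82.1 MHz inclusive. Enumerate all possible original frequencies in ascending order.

25 MHz, 41.9 MHz, 47.3 MHz, 64.2 MHz, 69.6 MHz

Frequencies that alias to 2.7 MHz are k·fs ± 2.7 MHz for integer k ≥ 0.
k=0: 2.7 MHz.
k=1: 19.6 MHz, 25 MHz.
k=2: 41.9 MHz, 47.3 MHz.
k=3: 64.2 MHz, 69.6 MHz.
k=4: 86.5 MHz, 91.9 MHz.
Within [21.5 MHz, 82.1 MHz]: 25 MHz, 41.9 MHz, 47.3 MHz, 64.2 MHz, 69.6 MHz.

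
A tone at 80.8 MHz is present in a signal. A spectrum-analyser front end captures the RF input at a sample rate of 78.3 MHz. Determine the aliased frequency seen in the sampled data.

80.8 MHz mod fs = 2.5 MHz.
2.5 MHz ≤ fs/2 = 39.15 MHz, appears at 2.5 MHz.

2.5 MHz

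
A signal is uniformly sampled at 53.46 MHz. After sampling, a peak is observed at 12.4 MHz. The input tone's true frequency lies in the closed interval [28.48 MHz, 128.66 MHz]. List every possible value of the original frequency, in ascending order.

Frequencies that alias to 12.4 MHz are k·fs ± 12.4 MHz for integer k ≥ 0.
k=0: 12.4 MHz.
k=1: 41.06 MHz, 65.86 MHz.
k=2: 94.52 MHz, 119.32 MHz.
k=3: 147.98 MHz, 172.78 MHz.
Within [28.48 MHz, 128.66 MHz]: 41.06 MHz, 65.86 MHz, 94.52 MHz, 119.32 MHz.

41.06 MHz, 65.86 MHz, 94.52 MHz, 119.32 MHz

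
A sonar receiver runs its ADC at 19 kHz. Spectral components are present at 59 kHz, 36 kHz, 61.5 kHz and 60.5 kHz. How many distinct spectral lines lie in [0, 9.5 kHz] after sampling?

fs/2 = 9.5 kHz.
59 kHz mod fs = 2 kHz.
2 kHz ≤ fs/2 = 9.5 kHz, appears at 2 kHz.
36 kHz mod fs = 17 kHz.
17 kHz > fs/2 = 9.5 kHz, folds to fs − 17 kHz = 2 kHz.
61.5 kHz mod fs = 4.5 kHz.
4.5 kHz ≤ fs/2 = 9.5 kHz, appears at 4.5 kHz.
60.5 kHz mod fs = 3.5 kHz.
3.5 kHz ≤ fs/2 = 9.5 kHz, appears at 3.5 kHz.
Distinct values: {2 kHz, 3.5 kHz, 4.5 kHz} → 3.

3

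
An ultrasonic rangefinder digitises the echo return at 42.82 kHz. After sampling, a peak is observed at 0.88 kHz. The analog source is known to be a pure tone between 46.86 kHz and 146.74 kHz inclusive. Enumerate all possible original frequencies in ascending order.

Frequencies that alias to 0.88 kHz are k·fs ± 0.88 kHz for integer k ≥ 0.
k=0: 0.88 kHz.
k=1: 41.94 kHz, 43.7 kHz.
k=2: 84.76 kHz, 86.52 kHz.
k=3: 127.58 kHz, 129.34 kHz.
k=4: 170.4 kHz, 172.16 kHz.
Within [46.86 kHz, 146.74 kHz]: 84.76 kHz, 86.52 kHz, 127.58 kHz, 129.34 kHz.

84.76 kHz, 86.52 kHz, 127.58 kHz, 129.34 kHz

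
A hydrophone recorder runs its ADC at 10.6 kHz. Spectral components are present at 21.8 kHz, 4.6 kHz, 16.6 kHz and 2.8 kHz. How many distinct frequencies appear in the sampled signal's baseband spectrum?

fs/2 = 5.3 kHz.
21.8 kHz mod fs = 0.6 kHz.
0.6 kHz ≤ fs/2 = 5.3 kHz, appears at 0.6 kHz.
4.6 kHz ≤ fs/2 = 5.3 kHz, passes unchanged.
16.6 kHz mod fs = 6 kHz.
6 kHz > fs/2 = 5.3 kHz, folds to fs − 6 kHz = 4.6 kHz.
2.8 kHz ≤ fs/2 = 5.3 kHz, passes unchanged.
Distinct values: {0.6 kHz, 2.8 kHz, 4.6 kHz} → 3.

3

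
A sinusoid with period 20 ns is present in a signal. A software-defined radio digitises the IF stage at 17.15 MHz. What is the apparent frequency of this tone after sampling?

T = 20 ns → f = 1/T = 50 MHz.
50 MHz mod fs = 15.7 MHz.
15.7 MHz > fs/2 = 8.575 MHz, folds to fs − 15.7 MHz = 1.45 MHz.

1.45 MHz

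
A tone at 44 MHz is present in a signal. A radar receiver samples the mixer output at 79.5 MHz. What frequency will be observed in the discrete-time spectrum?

35.5 MHz

44 MHz > fs/2 = 39.75 MHz, folds to fs − 44 MHz = 35.5 MHz.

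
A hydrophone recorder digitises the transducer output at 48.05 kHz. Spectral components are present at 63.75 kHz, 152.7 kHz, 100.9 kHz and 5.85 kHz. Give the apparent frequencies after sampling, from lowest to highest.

4.8 kHz, 5.85 kHz, 8.55 kHz, 15.7 kHz

fs/2 = 24.025 kHz.
63.75 kHz mod fs = 15.7 kHz.
15.7 kHz ≤ fs/2 = 24.025 kHz, appears at 15.7 kHz.
152.7 kHz mod fs = 8.55 kHz.
8.55 kHz ≤ fs/2 = 24.025 kHz, appears at 8.55 kHz.
100.9 kHz mod fs = 4.8 kHz.
4.8 kHz ≤ fs/2 = 24.025 kHz, appears at 4.8 kHz.
5.85 kHz ≤ fs/2 = 24.025 kHz, passes unchanged.
Distinct values: {4.8 kHz, 5.85 kHz, 8.55 kHz, 15.7 kHz}.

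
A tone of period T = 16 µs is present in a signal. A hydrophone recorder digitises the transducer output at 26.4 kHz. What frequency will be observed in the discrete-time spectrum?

9.7 kHz

T = 16 µs → f = 1/T = 62.5 kHz.
62.5 kHz mod fs = 9.7 kHz.
9.7 kHz ≤ fs/2 = 13.2 kHz, appears at 9.7 kHz.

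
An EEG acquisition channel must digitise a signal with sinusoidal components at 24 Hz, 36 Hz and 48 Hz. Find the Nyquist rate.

Highest-frequency component: 48 Hz.
Nyquist rate = 2 × 48 Hz = 96 Hz.

96 Hz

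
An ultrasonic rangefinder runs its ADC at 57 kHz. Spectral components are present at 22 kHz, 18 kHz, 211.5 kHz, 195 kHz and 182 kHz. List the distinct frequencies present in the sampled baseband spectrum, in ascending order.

11 kHz, 16.5 kHz, 18 kHz, 22 kHz, 24 kHz

fs/2 = 28.5 kHz.
22 kHz ≤ fs/2 = 28.5 kHz, passes unchanged.
18 kHz ≤ fs/2 = 28.5 kHz, passes unchanged.
211.5 kHz mod fs = 40.5 kHz.
40.5 kHz > fs/2 = 28.5 kHz, folds to fs − 40.5 kHz = 16.5 kHz.
195 kHz mod fs = 24 kHz.
24 kHz ≤ fs/2 = 28.5 kHz, appears at 24 kHz.
182 kHz mod fs = 11 kHz.
11 kHz ≤ fs/2 = 28.5 kHz, appears at 11 kHz.
Distinct values: {11 kHz, 16.5 kHz, 18 kHz, 22 kHz, 24 kHz}.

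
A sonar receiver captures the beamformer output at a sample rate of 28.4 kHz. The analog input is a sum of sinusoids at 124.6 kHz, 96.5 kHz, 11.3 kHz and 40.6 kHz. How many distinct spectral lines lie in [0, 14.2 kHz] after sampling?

3

fs/2 = 14.2 kHz.
124.6 kHz mod fs = 11 kHz.
11 kHz ≤ fs/2 = 14.2 kHz, appears at 11 kHz.
96.5 kHz mod fs = 11.3 kHz.
11.3 kHz ≤ fs/2 = 14.2 kHz, appears at 11.3 kHz.
11.3 kHz ≤ fs/2 = 14.2 kHz, passes unchanged.
40.6 kHz mod fs = 12.2 kHz.
12.2 kHz ≤ fs/2 = 14.2 kHz, appears at 12.2 kHz.
Distinct values: {11 kHz, 11.3 kHz, 12.2 kHz} → 3.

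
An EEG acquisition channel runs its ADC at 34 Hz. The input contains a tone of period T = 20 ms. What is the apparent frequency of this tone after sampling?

T = 20 ms → f = 1/T = 50 Hz.
50 Hz mod fs = 16 Hz.
16 Hz ≤ fs/2 = 17 Hz, appears at 16 Hz.

16 Hz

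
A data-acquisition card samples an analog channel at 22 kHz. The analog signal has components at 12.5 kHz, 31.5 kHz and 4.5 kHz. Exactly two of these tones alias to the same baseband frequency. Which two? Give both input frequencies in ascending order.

12.5 kHz, 31.5 kHz

fs/2 = 11 kHz.
12.5 kHz > fs/2 = 11 kHz, folds to fs − 12.5 kHz = 9.5 kHz.
31.5 kHz mod fs = 9.5 kHz.
9.5 kHz ≤ fs/2 = 11 kHz, appears at 9.5 kHz.
4.5 kHz ≤ fs/2 = 11 kHz, passes unchanged.
12.5 kHz and 31.5 kHz both map to 9.5 kHz.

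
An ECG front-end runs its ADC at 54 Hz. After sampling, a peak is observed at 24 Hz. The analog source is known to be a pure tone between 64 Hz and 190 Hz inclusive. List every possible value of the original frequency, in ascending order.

Frequencies that alias to 24 Hz are k·fs ± 24 Hz for integer k ≥ 0.
k=0: 24 Hz.
k=1: 30 Hz, 78 Hz.
k=2: 84 Hz, 132 Hz.
k=3: 138 Hz, 186 Hz.
k=4: 192 Hz, 240 Hz.
Within [64 Hz, 190 Hz]: 78 Hz, 84 Hz, 132 Hz, 138 Hz, 186 Hz.

78 Hz, 84 Hz, 132 Hz, 138 Hz, 186 Hz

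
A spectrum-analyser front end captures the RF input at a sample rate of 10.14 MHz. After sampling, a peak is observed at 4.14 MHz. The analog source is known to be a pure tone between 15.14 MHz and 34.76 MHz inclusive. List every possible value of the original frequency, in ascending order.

Frequencies that alias to 4.14 MHz are k·fs ± 4.14 MHz for integer k ≥ 0.
k=0: 4.14 MHz.
k=1: 6 MHz, 14.28 MHz.
k=2: 16.14 MHz, 24.42 MHz.
k=3: 26.28 MHz, 34.56 MHz.
k=4: 36.42 MHz, 44.7 MHz.
Within [15.14 MHz, 34.76 MHz]: 16.14 MHz, 24.42 MHz, 26.28 MHz, 34.56 MHz.

16.14 MHz, 24.42 MHz, 26.28 MHz, 34.56 MHz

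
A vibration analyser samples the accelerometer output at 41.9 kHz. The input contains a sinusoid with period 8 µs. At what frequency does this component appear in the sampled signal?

T = 8 µs → f = 1/T = 125 kHz.
125 kHz mod fs = 41.2 kHz.
41.2 kHz > fs/2 = 20.95 kHz, folds to fs − 41.2 kHz = 0.7 kHz.

0.7 kHz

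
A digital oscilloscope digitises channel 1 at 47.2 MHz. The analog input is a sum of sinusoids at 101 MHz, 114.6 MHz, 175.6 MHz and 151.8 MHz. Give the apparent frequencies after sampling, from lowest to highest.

6.6 MHz, 10.2 MHz, 13.2 MHz, 20.2 MHz

fs/2 = 23.6 MHz.
101 MHz mod fs = 6.6 MHz.
6.6 MHz ≤ fs/2 = 23.6 MHz, appears at 6.6 MHz.
114.6 MHz mod fs = 20.2 MHz.
20.2 MHz ≤ fs/2 = 23.6 MHz, appears at 20.2 MHz.
175.6 MHz mod fs = 34 MHz.
34 MHz > fs/2 = 23.6 MHz, folds to fs − 34 MHz = 13.2 MHz.
151.8 MHz mod fs = 10.2 MHz.
10.2 MHz ≤ fs/2 = 23.6 MHz, appears at 10.2 MHz.
Distinct values: {6.6 MHz, 10.2 MHz, 13.2 MHz, 20.2 MHz}.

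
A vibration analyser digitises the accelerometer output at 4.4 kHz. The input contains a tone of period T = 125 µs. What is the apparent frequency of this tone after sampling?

0.8 kHz

T = 125 µs → f = 1/T = 8 kHz.
8 kHz mod fs = 3.6 kHz.
3.6 kHz > fs/2 = 2.2 kHz, folds to fs − 3.6 kHz = 0.8 kHz.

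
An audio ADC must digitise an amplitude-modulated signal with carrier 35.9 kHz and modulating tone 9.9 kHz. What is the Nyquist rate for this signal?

AM sidebands sit at fc ± fm = 26 kHz and 45.8 kHz.
Highest-frequency component: 45.8 kHz.
Nyquist rate = 2 × 45.8 kHz = 91.6 kHz.

91.6 kHz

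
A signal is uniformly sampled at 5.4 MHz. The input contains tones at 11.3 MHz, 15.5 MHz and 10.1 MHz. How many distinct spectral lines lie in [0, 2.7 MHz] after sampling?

fs/2 = 2.7 MHz.
11.3 MHz mod fs = 0.5 MHz.
0.5 MHz ≤ fs/2 = 2.7 MHz, appears at 0.5 MHz.
15.5 MHz mod fs = 4.7 MHz.
4.7 MHz > fs/2 = 2.7 MHz, folds to fs − 4.7 MHz = 0.7 MHz.
10.1 MHz mod fs = 4.7 MHz.
4.7 MHz > fs/2 = 2.7 MHz, folds to fs − 4.7 MHz = 0.7 MHz.
Distinct values: {0.5 MHz, 0.7 MHz} → 2.

2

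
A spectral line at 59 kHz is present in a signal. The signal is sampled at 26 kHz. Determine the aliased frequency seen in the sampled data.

7 kHz

59 kHz mod fs = 7 kHz.
7 kHz ≤ fs/2 = 13 kHz, appears at 7 kHz.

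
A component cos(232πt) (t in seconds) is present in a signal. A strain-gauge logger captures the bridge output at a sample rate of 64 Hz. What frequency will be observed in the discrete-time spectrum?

12 Hz

ω = 232π rad/s → f = ω/(2π) = 116 Hz.
116 Hz mod fs = 52 Hz.
52 Hz > fs/2 = 32 Hz, folds to fs − 52 Hz = 12 Hz.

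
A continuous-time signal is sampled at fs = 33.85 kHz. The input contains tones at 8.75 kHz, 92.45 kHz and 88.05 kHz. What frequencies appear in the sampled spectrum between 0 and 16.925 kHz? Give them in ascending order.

fs/2 = 16.925 kHz.
8.75 kHz ≤ fs/2 = 16.925 kHz, passes unchanged.
92.45 kHz mod fs = 24.75 kHz.
24.75 kHz > fs/2 = 16.925 kHz, folds to fs − 24.75 kHz = 9.1 kHz.
88.05 kHz mod fs = 20.35 kHz.
20.35 kHz > fs/2 = 16.925 kHz, folds to fs − 20.35 kHz = 13.5 kHz.
Distinct values: {8.75 kHz, 9.1 kHz, 13.5 kHz}.

8.75 kHz, 9.1 kHz, 13.5 kHz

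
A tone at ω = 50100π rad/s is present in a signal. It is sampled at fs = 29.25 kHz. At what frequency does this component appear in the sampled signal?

ω = 50100π rad/s → f = ω/(2π) = 25050 Hz = 25.05 kHz.
25.05 kHz > fs/2 = 14.625 kHz, folds to fs − 25.05 kHz = 4.2 kHz.

4.2 kHz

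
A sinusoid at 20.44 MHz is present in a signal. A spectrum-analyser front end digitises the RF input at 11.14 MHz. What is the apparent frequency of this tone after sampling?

20.44 MHz mod fs = 9.3 MHz.
9.3 MHz > fs/2 = 5.57 MHz, folds to fs − 9.3 MHz = 1.84 MHz.

1.84 MHz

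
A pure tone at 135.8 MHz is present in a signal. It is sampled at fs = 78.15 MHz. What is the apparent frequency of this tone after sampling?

20.5 MHz

135.8 MHz mod fs = 57.65 MHz.
57.65 MHz > fs/2 = 39.075 MHz, folds to fs − 57.65 MHz = 20.5 MHz.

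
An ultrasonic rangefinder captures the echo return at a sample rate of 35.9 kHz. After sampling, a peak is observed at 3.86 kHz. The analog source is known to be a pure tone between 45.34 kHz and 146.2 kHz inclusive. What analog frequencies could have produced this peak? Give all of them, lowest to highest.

67.94 kHz, 75.66 kHz, 103.84 kHz, 111.56 kHz, 139.74 kHz

Frequencies that alias to 3.86 kHz are k·fs ± 3.86 kHz for integer k ≥ 0.
k=0: 3.86 kHz.
k=1: 32.04 kHz, 39.76 kHz.
k=2: 67.94 kHz, 75.66 kHz.
k=3: 103.84 kHz, 111.56 kHz.
k=4: 139.74 kHz, 147.46 kHz.
k=5: 175.64 kHz, 183.36 kHz.
Within [45.34 kHz, 146.2 kHz]: 67.94 kHz, 75.66 kHz, 103.84 kHz, 111.56 kHz, 139.74 kHz.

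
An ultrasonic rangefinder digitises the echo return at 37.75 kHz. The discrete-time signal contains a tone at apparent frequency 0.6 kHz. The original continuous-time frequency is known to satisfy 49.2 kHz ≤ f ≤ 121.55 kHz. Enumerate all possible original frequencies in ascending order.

74.9 kHz, 76.1 kHz, 112.65 kHz, 113.85 kHz

Frequencies that alias to 0.6 kHz are k·fs ± 0.6 kHz for integer k ≥ 0.
k=0: 0.6 kHz.
k=1: 37.15 kHz, 38.35 kHz.
k=2: 74.9 kHz, 76.1 kHz.
k=3: 112.65 kHz, 113.85 kHz.
k=4: 150.4 kHz, 151.6 kHz.
Within [49.2 kHz, 121.55 kHz]: 74.9 kHz, 76.1 kHz, 112.65 kHz, 113.85 kHz.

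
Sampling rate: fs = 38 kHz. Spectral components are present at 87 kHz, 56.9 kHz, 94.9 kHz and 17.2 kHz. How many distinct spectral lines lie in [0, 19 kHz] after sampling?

fs/2 = 19 kHz.
87 kHz mod fs = 11 kHz.
11 kHz ≤ fs/2 = 19 kHz, appears at 11 kHz.
56.9 kHz mod fs = 18.9 kHz.
18.9 kHz ≤ fs/2 = 19 kHz, appears at 18.9 kHz.
94.9 kHz mod fs = 18.9 kHz.
18.9 kHz ≤ fs/2 = 19 kHz, appears at 18.9 kHz.
17.2 kHz ≤ fs/2 = 19 kHz, passes unchanged.
Distinct values: {11 kHz, 17.2 kHz, 18.9 kHz} → 3.

3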